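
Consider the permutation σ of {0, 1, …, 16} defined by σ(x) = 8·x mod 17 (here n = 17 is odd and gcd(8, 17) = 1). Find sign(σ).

Start at x=4: 4 → 15 → 1 → 8 → 13 → 2 → 16 → … (one orbit).
π_8 has 3 disjoint cycles with lengths [8, 8, 1] on {0,…,16}.
n − c = 17 − 3 = 14; sign = (−1)^14 = +1.
Zolotarev: (8|17) = +1, matching the cycle-count sign.

+1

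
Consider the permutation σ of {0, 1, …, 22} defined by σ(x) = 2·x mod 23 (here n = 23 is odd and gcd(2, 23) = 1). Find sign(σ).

Orbit of 8 under x↦2x: [8, 16, 9, 18, 13, 3, 6]… (length divides ord_23(2)).
3 cycles of lengths [11, 11, 1].
n − c = 23 − 3 = 20; sign = (−1)^20 = +1.
The Jacobi symbol (2|23) = +1 (Zolotarev) agrees.

+1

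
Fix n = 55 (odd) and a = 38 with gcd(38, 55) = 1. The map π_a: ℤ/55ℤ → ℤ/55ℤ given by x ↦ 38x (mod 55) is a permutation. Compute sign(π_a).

-1

Trace 36: π^k(36) = [36, 48, 9, 12, 16, 3, 4] for k=0..6.
Cycle type of π: 20×2 + 5×2 + 4 + 1; total 6 cycles.
Σ(ℓ_i−1) = 55−6 = 49; sign = (−1)^49 = -1.
Via Zolotarev, sign(π_{38}) = (38|55) = -1.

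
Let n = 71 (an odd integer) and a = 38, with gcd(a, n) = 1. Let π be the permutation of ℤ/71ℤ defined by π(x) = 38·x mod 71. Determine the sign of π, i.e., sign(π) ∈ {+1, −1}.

Orbit of 32 under x↦38x: [32, 9, 58, 3, 43, 1, 38]… (length divides ord_71(38)).
Cycle lengths of π_38 on ℤ/71ℤ: [35, 35, 1]; 3 cycles in total.
sign(π) = (−1)^{n − #cycles} = (−1)^{71−3} = (−1)^68 = +1.

+1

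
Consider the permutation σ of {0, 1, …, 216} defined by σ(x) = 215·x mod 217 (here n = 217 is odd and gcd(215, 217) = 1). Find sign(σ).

+1

Orbit of 108 under x↦215x: [108, 1, 215, 4, 209, 16, 185]… (length divides ord_217(215)).
Cycle type of π: 30×6 + 10×3 + 6 + 1; total 11 cycles.
With 11 cycles on 217 points, sign = (−1)^{217−11} = +1.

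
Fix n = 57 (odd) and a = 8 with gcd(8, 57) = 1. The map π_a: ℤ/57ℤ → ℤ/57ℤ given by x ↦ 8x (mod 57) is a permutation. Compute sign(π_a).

Trace 49: π^k(49) = [49, 50, 1, 8, 7, 56] for k=0..5.
11 cycles of lengths [6, 6, 6, 6, 6, 6, 6, 6, 6, 2, 1].
n − c = 57 − 11 = 46; sign = (−1)^46 = +1.
Check: (8/57) = +1 by Zolotarev.

+1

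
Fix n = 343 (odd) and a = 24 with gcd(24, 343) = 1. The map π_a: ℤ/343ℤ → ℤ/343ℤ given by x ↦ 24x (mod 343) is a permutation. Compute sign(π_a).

Start at x=193: 193 → 173 → 36 → 178 → 156 → 314 → 333 → … (one orbit).
π_24 has 4 disjoint cycles with lengths [294, 42, 6, 1] on {0,…,342}.
sign(π) = (−1)^{n − #cycles} = (−1)^{343−4} = (−1)^339 = -1.
(24|343)_J = -1 (Zolotarev's lemma cross-check).

-1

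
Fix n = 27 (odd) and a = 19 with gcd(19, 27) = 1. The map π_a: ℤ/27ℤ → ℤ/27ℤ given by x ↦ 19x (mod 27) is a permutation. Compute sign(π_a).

+1

Trace 19: π^k(19) = [19, 10, 1] for k=0..2.
15 cycles of lengths [3, 3, 3, 3, 3, 3, 1, 1, 1, 1, 1, 1, 1, 1, 1].
27 − 15 = 12 transpositions; sign(π) = (−1)^12 = +1.
The Jacobi symbol (19|27) = +1 (Zolotarev) agrees.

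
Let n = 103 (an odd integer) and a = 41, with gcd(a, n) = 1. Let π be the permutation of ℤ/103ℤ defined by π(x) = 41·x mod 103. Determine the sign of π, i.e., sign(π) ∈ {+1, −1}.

Trace 98: π^k(98) = [98, 1, 41, 33, 14, 59, 50] for k=0..6.
The orbit structure of x ↦ 41x mod 103: 3 orbits of sizes [51, 51, 1].
sign(π) = (−1)^{n − #cycles} = (−1)^{103−3} = (−1)^100 = +1.

+1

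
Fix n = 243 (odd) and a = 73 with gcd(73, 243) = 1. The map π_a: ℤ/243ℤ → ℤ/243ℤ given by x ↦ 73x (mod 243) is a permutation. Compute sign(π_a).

Orbit of 82 under x↦73x: [82, 154, 64, 55, 127, 37, 28]… (length divides ord_243(73)).
π_73 has 27 disjoint cycles with lengths [27, 27, 27, 27, 27, 27, 9, 9, 9, 9, 9, 9, 3, 3, 3, 3, 3, 3, 1, 1, 1, 1, 1, 1, 1, 1, 1] on {0,…,242}.
sign(π) = (−1)^{n − #cycles} = (−1)^{243−27} = (−1)^216 = +1.
The Jacobi symbol (73|243) = +1 (Zolotarev) agrees.

+1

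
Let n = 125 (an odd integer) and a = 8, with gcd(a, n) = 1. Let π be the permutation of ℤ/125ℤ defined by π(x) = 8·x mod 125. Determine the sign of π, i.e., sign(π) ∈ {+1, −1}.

Trace 87: π^k(87) = [87, 71, 68, 44, 102, 66, 28] for k=0..6.
π_8 has 4 disjoint cycles with lengths [100, 20, 4, 1] on {0,…,124}.
sign(π) = (−1)^{n − #cycles} = (−1)^{125−4} = (−1)^121 = -1.

-1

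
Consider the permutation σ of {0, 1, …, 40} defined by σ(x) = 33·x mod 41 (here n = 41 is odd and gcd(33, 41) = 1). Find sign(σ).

Start at x=32: 32 → 31 → 39 → 16 → 36 → 40 → 8 → … (one orbit).
Cycle lengths of π_33 on ℤ/41ℤ: [20, 20, 1]; 3 cycles in total.
n − c = 41 − 3 = 38; sign = (−1)^38 = +1.
Check: (33/41) = +1 by Zolotarev.

+1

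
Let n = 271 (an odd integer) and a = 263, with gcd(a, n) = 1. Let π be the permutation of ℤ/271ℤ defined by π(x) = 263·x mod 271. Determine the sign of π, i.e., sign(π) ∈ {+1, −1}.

Trace 240: π^k(240) = [240, 248, 184, 154, 123, 100, 13] for k=0..6.
Decompose π into cycles: lengths [90, 90, 90, 1] (4 cycles, including the fixed point 0).
sign(π) = (−1)^{n − #cycles} = (−1)^{271−4} = (−1)^267 = -1.
Via Zolotarev, sign(π_{263}) = (263|271) = -1.

-1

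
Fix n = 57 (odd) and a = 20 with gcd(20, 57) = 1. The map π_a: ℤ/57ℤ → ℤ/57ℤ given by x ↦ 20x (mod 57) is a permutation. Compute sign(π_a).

Trace 20: π^k(20) = [20, 1] for k=0..1.
The orbit structure of x ↦ 20x mod 57: 38 orbits of sizes [2, 2, 2, 2, 2, 2, 2, 2, 2, 2, 2, 2, 2, 2, 2, 2, 2, 2, 2, 1, 1, 1, 1, 1, 1, 1, 1, 1, 1, 1, 1, 1, 1, 1, 1, 1, 1, 1].
sign(π) = (−1)^{n − #cycles} = (−1)^{57−38} = (−1)^19 = -1.

-1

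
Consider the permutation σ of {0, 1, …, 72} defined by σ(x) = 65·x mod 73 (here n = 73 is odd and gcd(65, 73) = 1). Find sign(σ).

+1

Trace 64: π^k(64) = [64, 72, 8, 9, 1, 65] for k=0..5.
13 cycles of lengths [6, 6, 6, 6, 6, 6, 6, 6, 6, 6, 6, 6, 1].
Σ(ℓ_i−1) = 73−13 = 60; sign = (−1)^60 = +1.
Check: (65/73) = +1 by Zolotarev.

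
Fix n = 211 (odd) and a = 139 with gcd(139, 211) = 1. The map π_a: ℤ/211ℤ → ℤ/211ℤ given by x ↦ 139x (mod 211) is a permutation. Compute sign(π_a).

Trace 45: π^k(45) = [45, 136, 125, 73, 19, 109, 170] for k=0..6.
π_139 has 3 disjoint cycles with lengths [105, 105, 1] on {0,…,210}.
With 3 cycles on 211 points, sign = (−1)^{211−3} = +1.

+1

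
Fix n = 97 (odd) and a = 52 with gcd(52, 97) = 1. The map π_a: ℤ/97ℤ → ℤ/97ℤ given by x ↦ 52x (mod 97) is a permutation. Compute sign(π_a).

-1

Orbit of 78 under x↦52x: [78, 79, 34, 22, 77, 27, 46]… (length divides ord_97(52)).
Cycle type of π: 32×3 + 1; total 4 cycles.
Σ(ℓ_i−1) = 97−4 = 93; sign = (−1)^93 = -1.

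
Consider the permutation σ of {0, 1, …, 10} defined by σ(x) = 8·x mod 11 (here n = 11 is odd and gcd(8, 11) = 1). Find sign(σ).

-1

Start at x=8: 8 → 9 → 6 → 4 → 10 → 3 → 2 → … (one orbit).
Decompose π into cycles: lengths [10, 1] (2 cycles, including the fixed point 0).
n − c = 11 − 2 = 9; sign = (−1)^9 = -1.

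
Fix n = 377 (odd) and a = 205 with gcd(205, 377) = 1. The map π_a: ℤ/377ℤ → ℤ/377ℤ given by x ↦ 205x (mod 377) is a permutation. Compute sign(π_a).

Start at x=322: 322 → 35 → 12 → 198 → 251 → 183 → 192 → … (one orbit).
Decompose π into cycles: lengths [84, 84, 84, 84, 28, 6, 6, 1] (8 cycles, including the fixed point 0).
8 cycles on 377: each ℓ→(−1)^(ℓ−1), product (−1)^369 = -1.
Check: (205/377) = -1 by Zolotarev.

-1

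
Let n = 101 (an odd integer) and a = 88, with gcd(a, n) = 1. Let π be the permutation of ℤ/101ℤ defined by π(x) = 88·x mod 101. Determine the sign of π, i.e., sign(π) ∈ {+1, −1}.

Start at x=52: 52 → 31 → 1 → 88 → 68 → 25 → 79 → … (one orbit).
π_88 has 5 disjoint cycles with lengths [25, 25, 25, 25, 1] on {0,…,100}.
sign(π) = (−1)^{n − #cycles} = (−1)^{101−5} = (−1)^96 = +1.
Check: (88/101) = +1 by Zolotarev.

+1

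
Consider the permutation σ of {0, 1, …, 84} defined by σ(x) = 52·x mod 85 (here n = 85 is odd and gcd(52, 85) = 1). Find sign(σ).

-1

Start at x=52: 52 → 69 → 18 → 1 → 52 (one orbit).
Cycle type of π: 4×17 + 1×17; total 34 cycles.
85 − 34 = 51 transpositions; sign(π) = (−1)^51 = -1.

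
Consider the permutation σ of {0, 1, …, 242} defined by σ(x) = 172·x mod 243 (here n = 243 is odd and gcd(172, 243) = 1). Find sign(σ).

+1

Trace 208: π^k(208) = [208, 55, 226, 235, 82, 10, 19] for k=0..6.
27 cycles of lengths [27, 27, 27, 27, 27, 27, 9, 9, 9, 9, 9, 9, 3, 3, 3, 3, 3, 3, 1, 1, 1, 1, 1, 1, 1, 1, 1].
n − c = 243 − 27 = 216; sign = (−1)^216 = +1.
Via Zolotarev, sign(π_{172}) = (172|243) = +1.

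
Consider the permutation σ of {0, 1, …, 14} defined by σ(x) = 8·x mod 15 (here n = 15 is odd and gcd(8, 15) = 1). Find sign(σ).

Orbit of 1 under x↦8x: [1, 8, 4, 2]… (length divides ord_15(8)).
5 cycles of lengths [4, 4, 4, 2, 1].
With 5 cycles on 15 points, sign = (−1)^{15−5} = +1.
Zolotarev: (8|15) = +1, matching the cycle-count sign.

+1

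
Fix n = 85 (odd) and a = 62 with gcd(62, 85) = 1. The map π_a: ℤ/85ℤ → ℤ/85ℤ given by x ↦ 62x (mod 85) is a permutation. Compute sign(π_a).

+1

Start at x=48: 48 → 1 → 62 → 19 → 73 → 21 → 27 → … (one orbit).
π_62 has 7 disjoint cycles with lengths [16, 16, 16, 16, 16, 4, 1] on {0,…,84}.
With 7 cycles on 85 points, sign = (−1)^{85−7} = +1.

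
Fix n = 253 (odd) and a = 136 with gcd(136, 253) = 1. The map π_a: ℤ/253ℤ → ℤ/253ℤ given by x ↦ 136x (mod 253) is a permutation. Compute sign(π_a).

-1

Start at x=15: 15 → 16 → 152 → 179 → 56 → 26 → 247 → … (one orbit).
6 cycles of lengths [110, 110, 22, 5, 5, 1].
n − c = 253 − 6 = 247; sign = (−1)^247 = -1.
Zolotarev: (136|253) = -1, matching the cycle-count sign.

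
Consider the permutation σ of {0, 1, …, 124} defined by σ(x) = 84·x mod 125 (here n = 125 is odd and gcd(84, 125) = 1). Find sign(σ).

Start at x=104: 104 → 111 → 74 → 91 → 19 → 96 → 64 → … (one orbit).
π_84 has 7 disjoint cycles with lengths [50, 50, 10, 10, 2, 2, 1] on {0,…,124}.
n − c = 125 − 7 = 118; sign = (−1)^118 = +1.
(84|125)_J = +1 (Zolotarev's lemma cross-check).

+1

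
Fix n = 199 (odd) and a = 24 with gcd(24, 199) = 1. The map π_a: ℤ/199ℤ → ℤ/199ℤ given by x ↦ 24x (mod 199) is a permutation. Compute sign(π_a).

Trace 141: π^k(141) = [141, 1, 24, 178, 93, 43, 37] for k=0..6.
12 cycles of lengths [18, 18, 18, 18, 18, 18, 18, 18, 18, 18, 18, 1].
With 12 cycles on 199 points, sign = (−1)^{199−12} = -1.
(24|199)_J = -1 (Zolotarev's lemma cross-check).

-1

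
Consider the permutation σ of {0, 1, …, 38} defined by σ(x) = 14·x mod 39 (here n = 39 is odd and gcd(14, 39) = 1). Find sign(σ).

-1

Start at x=1: 1 → 14 → 1 (one orbit).
Cycle lengths of π_14 on ℤ/39ℤ: [2, 2, 2, 2, 2, 2, 2, 2, 2, 2, 2, 2, 2, 1, 1, 1, 1, 1, 1, 1, 1, 1, 1, 1, 1, 1]; 26 cycles in total.
n − c = 39 − 26 = 13; sign = (−1)^13 = -1.
(14|39)_J = -1 (Zolotarev's lemma cross-check).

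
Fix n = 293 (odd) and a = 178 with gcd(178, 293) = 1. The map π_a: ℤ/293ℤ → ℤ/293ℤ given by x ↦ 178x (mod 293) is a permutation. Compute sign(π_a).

Start at x=203: 203 → 95 → 209 → 284 → 156 → 226 → 87 → … (one orbit).
Cycle type of π: 146×2 + 1; total 3 cycles.
Σ(ℓ_i−1) = 293−3 = 290; sign = (−1)^290 = +1.
Zolotarev: (178|293) = +1, matching the cycle-count sign.

+1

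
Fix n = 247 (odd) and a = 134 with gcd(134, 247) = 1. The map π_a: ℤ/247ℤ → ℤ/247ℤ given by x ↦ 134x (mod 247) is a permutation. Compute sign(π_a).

+1

Orbit of 172 under x↦134x: [172, 77, 191, 153, 1, 134]… (length divides ord_247(134)).
Cycle lengths of π_134 on ℤ/247ℤ: [6, 6, 6, 6, 6, 6, 6, 6, 6, 6, 6, 6, 6, 6, 6, 6, 6, 6, 6, 6, 6, 6, 6, 6, 6, 6, 6, 6, 6, 6, 6, 6, 6, 6, 6, 6, 6, 6, 1, 1, 1, 1, 1, 1, 1, 1, 1, 1, 1, 1, 1, 1, 1, 1, 1, 1, 1]; 57 cycles in total.
With 57 cycles on 247 points, sign = (−1)^{247−57} = +1.
The Jacobi symbol (134|247) = +1 (Zolotarev) agrees.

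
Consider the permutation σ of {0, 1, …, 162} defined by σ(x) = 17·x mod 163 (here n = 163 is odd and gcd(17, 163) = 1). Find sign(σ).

Orbit of 123 under x↦17x: [123, 135, 13, 58, 8, 136, 30]… (length divides ord_163(17)).
Cycle lengths of π_17 on ℤ/163ℤ: [54, 54, 54, 1]; 4 cycles in total.
4 cycles on 163: each ℓ→(−1)^(ℓ−1), product (−1)^159 = -1.
Check: (17/163) = -1 by Zolotarev.

-1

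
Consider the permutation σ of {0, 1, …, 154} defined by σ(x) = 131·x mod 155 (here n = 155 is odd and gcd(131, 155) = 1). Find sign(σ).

Trace 76: π^k(76) = [76, 36, 66, 121, 41, 101, 56] for k=0..6.
π_131 has 15 disjoint cycles with lengths [15, 15, 15, 15, 15, 15, 15, 15, 15, 15, 1, 1, 1, 1, 1] on {0,…,154}.
15 cycles on 155: each ℓ→(−1)^(ℓ−1), product (−1)^140 = +1.
Zolotarev: (131|155) = +1, matching the cycle-count sign.

+1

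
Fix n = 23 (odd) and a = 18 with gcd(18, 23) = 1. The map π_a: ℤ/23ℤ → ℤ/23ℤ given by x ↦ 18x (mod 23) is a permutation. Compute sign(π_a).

+1

Orbit of 13 under x↦18x: [13, 4, 3, 8, 6, 16, 12]… (length divides ord_23(18)).
Cycle type of π: 11×2 + 1; total 3 cycles.
3 cycles on 23: each ℓ→(−1)^(ℓ−1), product (−1)^20 = +1.
The Jacobi symbol (18|23) = +1 (Zolotarev) agrees.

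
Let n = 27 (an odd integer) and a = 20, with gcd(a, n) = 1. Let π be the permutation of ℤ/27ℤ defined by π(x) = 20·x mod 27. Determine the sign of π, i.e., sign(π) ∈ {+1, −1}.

Orbit of 14 under x↦20x: [14, 10, 11, 4, 26, 7, 5]… (length divides ord_27(20)).
Cycle type of π: 18 + 6 + 2 + 1; total 4 cycles.
Σ(ℓ_i−1) = 27−4 = 23; sign = (−1)^23 = -1.
(20|27)_J = -1 (Zolotarev's lemma cross-check).

-1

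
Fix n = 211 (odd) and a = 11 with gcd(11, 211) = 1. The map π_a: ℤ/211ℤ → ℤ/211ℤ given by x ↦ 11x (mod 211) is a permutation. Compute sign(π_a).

Orbit of 87 under x↦11x: [87, 113, 188, 169, 171, 193, 13]… (length divides ord_211(11)).
Cycle type of π: 35×6 + 1; total 7 cycles.
With 7 cycles on 211 points, sign = (−1)^{211−7} = +1.

+1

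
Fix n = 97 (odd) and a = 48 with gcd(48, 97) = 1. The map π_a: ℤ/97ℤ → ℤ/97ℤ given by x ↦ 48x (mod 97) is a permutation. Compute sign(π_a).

+1

Trace 11: π^k(11) = [11, 43, 27, 35, 31, 33, 32] for k=0..6.
Cycle type of π: 48×2 + 1; total 3 cycles.
3 cycles on 97: each ℓ→(−1)^(ℓ−1), product (−1)^94 = +1.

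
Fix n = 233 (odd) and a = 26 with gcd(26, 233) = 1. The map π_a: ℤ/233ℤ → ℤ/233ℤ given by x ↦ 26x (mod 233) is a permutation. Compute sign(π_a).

+1

Start at x=132: 132 → 170 → 226 → 51 → 161 → 225 → 25 → … (one orbit).
Cycle type of π: 116×2 + 1; total 3 cycles.
With 3 cycles on 233 points, sign = (−1)^{233−3} = +1.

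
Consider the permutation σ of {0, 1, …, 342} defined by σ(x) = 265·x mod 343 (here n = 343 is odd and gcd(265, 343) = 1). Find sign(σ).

-1

Trace 118: π^k(118) = [118, 57, 13, 15, 202, 22, 342] for k=0..6.
Decompose π into cycles: lengths [98, 98, 98, 14, 14, 14, 2, 2, 2, 1] (10 cycles, including the fixed point 0).
10 cycles on 343: each ℓ→(−1)^(ℓ−1), product (−1)^333 = -1.
The Jacobi symbol (265|343) = -1 (Zolotarev) agrees.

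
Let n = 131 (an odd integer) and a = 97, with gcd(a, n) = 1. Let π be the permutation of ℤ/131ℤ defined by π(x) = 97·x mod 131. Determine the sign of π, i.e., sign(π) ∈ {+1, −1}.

Start at x=98: 98 → 74 → 104 → 1 → 97 → 108 → 127 → … (one orbit).
Cycle lengths of π_97 on ℤ/131ℤ: [130, 1]; 2 cycles in total.
131 − 2 = 129 transpositions; sign(π) = (−1)^129 = -1.

-1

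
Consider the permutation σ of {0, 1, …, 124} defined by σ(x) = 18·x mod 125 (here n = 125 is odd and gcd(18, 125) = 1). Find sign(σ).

Orbit of 57 under x↦18x: [57, 26, 93, 49, 7, 1, 18]… (length divides ord_125(18)).
Decompose π into cycles: lengths [20, 20, 20, 20, 20, 4, 4, 4, 4, 4, 4, 1] (12 cycles, including the fixed point 0).
n − c = 125 − 12 = 113; sign = (−1)^113 = -1.

-1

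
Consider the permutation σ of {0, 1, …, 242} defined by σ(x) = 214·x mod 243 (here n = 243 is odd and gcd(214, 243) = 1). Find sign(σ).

+1

Start at x=175: 175 → 28 → 160 → 220 → 181 → 97 → 103 → … (one orbit).
Cycle type of π: 81×2 + 27×2 + 9×2 + 3×2 + 1×3; total 11 cycles.
n − c = 243 − 11 = 232; sign = (−1)^232 = +1.
The Jacobi symbol (214|243) = +1 (Zolotarev) agrees.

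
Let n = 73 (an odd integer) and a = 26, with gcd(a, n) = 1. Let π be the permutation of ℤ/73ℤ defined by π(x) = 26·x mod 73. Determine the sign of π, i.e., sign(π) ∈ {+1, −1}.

-1

Start at x=67: 67 → 63 → 32 → 29 → 24 → 40 → 18 → … (one orbit).
2 cycles of lengths [72, 1].
Σ(ℓ_i−1) = 73−2 = 71; sign = (−1)^71 = -1.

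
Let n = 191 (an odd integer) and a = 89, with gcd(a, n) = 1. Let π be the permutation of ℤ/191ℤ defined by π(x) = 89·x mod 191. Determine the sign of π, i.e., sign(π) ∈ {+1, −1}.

Orbit of 98 under x↦89x: [98, 127, 34, 161, 4, 165, 169]… (length divides ord_191(89)).
The orbit structure of x ↦ 89x mod 191: 2 orbits of sizes [190, 1].
191 − 2 = 189 transpositions; sign(π) = (−1)^189 = -1.
Check: (89/191) = -1 by Zolotarev.

-1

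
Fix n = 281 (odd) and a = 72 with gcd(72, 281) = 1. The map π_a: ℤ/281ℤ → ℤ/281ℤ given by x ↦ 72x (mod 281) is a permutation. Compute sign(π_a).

Orbit of 277 under x↦72x: [277, 274, 58, 242, 2, 144, 252]… (length divides ord_281(72)).
The orbit structure of x ↦ 72x mod 281: 3 orbits of sizes [140, 140, 1].
Σ(ℓ_i−1) = 281−3 = 278; sign = (−1)^278 = +1.
Via Zolotarev, sign(π_{72}) = (72|281) = +1.

+1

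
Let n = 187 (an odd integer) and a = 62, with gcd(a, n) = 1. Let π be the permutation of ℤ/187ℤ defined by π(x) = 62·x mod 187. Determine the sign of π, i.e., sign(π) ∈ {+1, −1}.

Trace 135: π^k(135) = [135, 142, 15, 182, 64, 41, 111] for k=0..6.
Cycle type of π: 80×2 + 16 + 10 + 1; total 5 cycles.
With 5 cycles on 187 points, sign = (−1)^{187−5} = +1.
(62|187)_J = +1 (Zolotarev's lemma cross-check).

+1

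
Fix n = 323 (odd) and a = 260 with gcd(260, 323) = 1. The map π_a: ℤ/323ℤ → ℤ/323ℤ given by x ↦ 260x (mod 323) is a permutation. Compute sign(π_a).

+1

Start at x=46: 46 → 9 → 79 → 191 → 241 → 321 → 126 → … (one orbit).
Cycle type of π: 144×2 + 18 + 16 + 1; total 5 cycles.
5 cycles on 323: each ℓ→(−1)^(ℓ−1), product (−1)^318 = +1.
The Jacobi symbol (260|323) = +1 (Zolotarev) agrees.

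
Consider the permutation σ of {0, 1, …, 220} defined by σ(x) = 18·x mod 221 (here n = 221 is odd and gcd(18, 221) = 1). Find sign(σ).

-1

Trace 86: π^k(86) = [86, 1, 18, 103] for k=0..3.
The orbit structure of x ↦ 18x mod 221: 68 orbits of sizes [4, 4, 4, 4, 4, 4, 4, 4, 4, 4, 4, 4, 4, 4, 4, 4, 4, 4, 4, 4, 4, 4, 4, 4, 4, 4, 4, 4, 4, 4, 4, 4, 4, 4, 4, 4, 4, 4, 4, 4, 4, 4, 4, 4, 4, 4, 4, 4, 4, 4, 4, 1, 1, 1, 1, 1, 1, 1, 1, 1, 1, 1, 1, 1, 1, 1, 1, 1].
Σ(ℓ_i−1) = 221−68 = 153; sign = (−1)^153 = -1.
(18|221)_J = -1 (Zolotarev's lemma cross-check).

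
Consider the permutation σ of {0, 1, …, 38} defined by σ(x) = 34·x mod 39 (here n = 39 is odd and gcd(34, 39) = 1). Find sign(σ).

-1

Orbit of 34 under x↦34x: [34, 25, 31, 1]… (length divides ord_39(34)).
12 cycles of lengths [4, 4, 4, 4, 4, 4, 4, 4, 4, 1, 1, 1].
12 cycles on 39: each ℓ→(−1)^(ℓ−1), product (−1)^27 = -1.
(34|39)_J = -1 (Zolotarev's lemma cross-check).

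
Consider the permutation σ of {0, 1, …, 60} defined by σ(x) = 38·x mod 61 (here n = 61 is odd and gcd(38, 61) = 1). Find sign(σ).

-1

Orbit of 20 under x↦38x: [20, 28, 27, 50, 9, 37, 3]… (length divides ord_61(38)).
The orbit structure of x ↦ 38x mod 61: 4 orbits of sizes [20, 20, 20, 1].
4 cycles on 61: each ℓ→(−1)^(ℓ−1), product (−1)^57 = -1.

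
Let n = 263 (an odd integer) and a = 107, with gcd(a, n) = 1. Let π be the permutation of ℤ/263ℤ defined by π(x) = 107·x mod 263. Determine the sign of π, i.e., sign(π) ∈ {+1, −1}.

Trace 25: π^k(25) = [25, 45, 81, 251, 31, 161, 132] for k=0..6.
π_107 has 2 disjoint cycles with lengths [262, 1] on {0,…,262}.
sign(π) = (−1)^{n − #cycles} = (−1)^{263−2} = (−1)^261 = -1.

-1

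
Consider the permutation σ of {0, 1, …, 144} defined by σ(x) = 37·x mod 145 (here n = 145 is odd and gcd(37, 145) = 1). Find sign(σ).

+1

Start at x=3: 3 → 111 → 47 → 144 → 108 → 81 → 97 → … (one orbit).
The orbit structure of x ↦ 37x mod 145: 7 orbits of sizes [28, 28, 28, 28, 28, 4, 1].
n − c = 145 − 7 = 138; sign = (−1)^138 = +1.
Zolotarev: (37|145) = +1, matching the cycle-count sign.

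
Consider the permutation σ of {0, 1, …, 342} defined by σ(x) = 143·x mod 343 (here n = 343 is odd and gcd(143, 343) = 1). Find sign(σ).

Orbit of 131 under x↦143x: [131, 211, 332, 142, 69, 263, 222]… (length divides ord_343(143)).
π_143 has 4 disjoint cycles with lengths [294, 42, 6, 1] on {0,…,342}.
sign(π) = (−1)^{n − #cycles} = (−1)^{343−4} = (−1)^339 = -1.
The Jacobi symbol (143|343) = -1 (Zolotarev) agrees.

-1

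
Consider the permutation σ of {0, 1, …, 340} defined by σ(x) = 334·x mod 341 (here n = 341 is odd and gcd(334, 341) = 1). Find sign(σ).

Trace 16: π^k(16) = [16, 229, 102, 309, 224, 137, 64] for k=0..6.
The orbit structure of x ↦ 334x mod 341: 14 orbits of sizes [30, 30, 30, 30, 30, 30, 30, 30, 30, 30, 30, 5, 5, 1].
n − c = 341 − 14 = 327; sign = (−1)^327 = -1.

-1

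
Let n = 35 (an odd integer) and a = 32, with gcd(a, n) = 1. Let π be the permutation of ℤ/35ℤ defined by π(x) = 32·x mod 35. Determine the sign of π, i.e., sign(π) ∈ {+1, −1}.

-1

Orbit of 32 under x↦32x: [32, 9, 8, 11, 2, 29, 18]… (length divides ord_35(32)).
Decompose π into cycles: lengths [12, 12, 4, 3, 3, 1] (6 cycles, including the fixed point 0).
6 cycles on 35: each ℓ→(−1)^(ℓ−1), product (−1)^29 = -1.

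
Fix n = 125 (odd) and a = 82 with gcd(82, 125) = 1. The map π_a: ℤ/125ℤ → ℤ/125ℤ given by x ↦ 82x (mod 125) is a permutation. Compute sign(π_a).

Orbit of 18 under x↦82x: [18, 101, 32, 124, 43, 26, 7]… (length divides ord_125(82)).
π_82 has 12 disjoint cycles with lengths [20, 20, 20, 20, 20, 4, 4, 4, 4, 4, 4, 1] on {0,…,124}.
Σ(ℓ_i−1) = 125−12 = 113; sign = (−1)^113 = -1.
Zolotarev: (82|125) = -1, matching the cycle-count sign.

-1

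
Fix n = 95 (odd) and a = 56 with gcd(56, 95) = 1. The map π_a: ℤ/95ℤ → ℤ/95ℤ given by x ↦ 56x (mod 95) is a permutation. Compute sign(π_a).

-1

Orbit of 56 under x↦56x: [56, 1]… (length divides ord_95(56)).
50 cycles of lengths [2, 2, 2, 2, 2, 2, 2, 2, 2, 2, 2, 2, 2, 2, 2, 2, 2, 2, 2, 2, 2, 2, 2, 2, 2, 2, 2, 2, 2, 2, 2, 2, 2, 2, 2, 2, 2, 2, 2, 2, 2, 2, 2, 2, 2, 1, 1, 1, 1, 1].
Σ(ℓ_i−1) = 95−50 = 45; sign = (−1)^45 = -1.
The Jacobi symbol (56|95) = -1 (Zolotarev) agrees.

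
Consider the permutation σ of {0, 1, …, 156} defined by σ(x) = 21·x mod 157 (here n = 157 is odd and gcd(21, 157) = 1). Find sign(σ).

-1

Start at x=50: 50 → 108 → 70 → 57 → 98 → 17 → 43 → … (one orbit).
Cycle type of π: 156 + 1; total 2 cycles.
157 − 2 = 155 transpositions; sign(π) = (−1)^155 = -1.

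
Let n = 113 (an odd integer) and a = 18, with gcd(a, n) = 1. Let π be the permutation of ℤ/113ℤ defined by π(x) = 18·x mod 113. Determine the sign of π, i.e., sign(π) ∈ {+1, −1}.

Start at x=98: 98 → 69 → 112 → 95 → 15 → 44 → 1 → … (one orbit).
The orbit structure of x ↦ 18x mod 113: 15 orbits of sizes [8, 8, 8, 8, 8, 8, 8, 8, 8, 8, 8, 8, 8, 8, 1].
Σ(ℓ_i−1) = 113−15 = 98; sign = (−1)^98 = +1.

+1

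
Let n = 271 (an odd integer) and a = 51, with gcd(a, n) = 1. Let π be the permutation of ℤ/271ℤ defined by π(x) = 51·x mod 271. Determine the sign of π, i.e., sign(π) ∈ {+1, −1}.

Orbit of 165 under x↦51x: [165, 14, 172, 100, 222, 211, 192]… (length divides ord_271(51)).
The orbit structure of x ↦ 51x mod 271: 2 orbits of sizes [270, 1].
271 − 2 = 269 transpositions; sign(π) = (−1)^269 = -1.
Zolotarev: (51|271) = -1, matching the cycle-count sign.

-1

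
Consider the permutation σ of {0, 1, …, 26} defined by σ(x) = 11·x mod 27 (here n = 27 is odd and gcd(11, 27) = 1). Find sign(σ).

Trace 13: π^k(13) = [13, 8, 7, 23, 10, 2, 22] for k=0..6.
π_11 has 4 disjoint cycles with lengths [18, 6, 2, 1] on {0,…,26}.
27 − 4 = 23 transpositions; sign(π) = (−1)^23 = -1.
Zolotarev: (11|27) = -1, matching the cycle-count sign.

-1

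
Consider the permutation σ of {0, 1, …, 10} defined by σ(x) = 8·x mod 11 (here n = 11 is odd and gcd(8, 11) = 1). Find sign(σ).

-1

Start at x=5: 5 → 7 → 1 → 8 → 9 → 6 → 4 → … (one orbit).
Cycle type of π: 10 + 1; total 2 cycles.
n − c = 11 − 2 = 9; sign = (−1)^9 = -1.
The Jacobi symbol (8|11) = -1 (Zolotarev) agrees.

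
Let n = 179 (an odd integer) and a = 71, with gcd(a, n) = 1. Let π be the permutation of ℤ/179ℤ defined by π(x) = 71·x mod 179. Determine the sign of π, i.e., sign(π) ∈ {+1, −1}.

-1

Orbit of 84 under x↦71x: [84, 57, 109, 42, 118, 144, 21]… (length divides ord_179(71)).
Cycle lengths of π_71 on ℤ/179ℤ: [178, 1]; 2 cycles in total.
Σ(ℓ_i−1) = 179−2 = 177; sign = (−1)^177 = -1.
Check: (71/179) = -1 by Zolotarev.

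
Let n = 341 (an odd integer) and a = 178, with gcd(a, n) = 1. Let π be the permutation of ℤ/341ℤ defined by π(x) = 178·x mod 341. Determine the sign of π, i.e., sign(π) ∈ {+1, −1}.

Trace 182: π^k(182) = [182, 1, 178, 312, 294, 159, 340] for k=0..6.
35 cycles of lengths [10, 10, 10, 10, 10, 10, 10, 10, 10, 10, 10, 10, 10, 10, 10, 10, 10, 10, 10, 10, 10, 10, 10, 10, 10, 10, 10, 10, 10, 10, 10, 10, 10, 10, 1].
sign(π) = (−1)^{n − #cycles} = (−1)^{341−35} = (−1)^306 = +1.
Zolotarev: (178|341) = +1, matching the cycle-count sign.

+1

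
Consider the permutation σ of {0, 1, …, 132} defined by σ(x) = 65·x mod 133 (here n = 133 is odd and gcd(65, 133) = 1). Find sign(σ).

-1

Orbit of 1 under x↦65x: [1, 65, 102, 113, 30, 88]… (length divides ord_133(65)).
Cycle type of π: 6×21 + 3×2 + 1; total 24 cycles.
sign(π) = (−1)^{n − #cycles} = (−1)^{133−24} = (−1)^109 = -1.
Via Zolotarev, sign(π_{65}) = (65|133) = -1.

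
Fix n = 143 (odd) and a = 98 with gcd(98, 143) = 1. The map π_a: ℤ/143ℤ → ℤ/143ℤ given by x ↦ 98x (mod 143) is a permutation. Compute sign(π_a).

Orbit of 12 under x↦98x: [12, 32, 133, 21, 56, 54, 1]… (length divides ord_143(98)).
The orbit structure of x ↦ 98x mod 143: 17 orbits of sizes [12, 12, 12, 12, 12, 12, 12, 12, 12, 12, 12, 2, 2, 2, 2, 2, 1].
sign(π) = (−1)^{n − #cycles} = (−1)^{143−17} = (−1)^126 = +1.

+1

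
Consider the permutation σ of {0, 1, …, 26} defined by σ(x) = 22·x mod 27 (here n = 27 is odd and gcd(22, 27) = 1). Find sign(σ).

Start at x=7: 7 → 19 → 13 → 16 → 1 → 22 → 25 → … (one orbit).
The orbit structure of x ↦ 22x mod 27: 7 orbits of sizes [9, 9, 3, 3, 1, 1, 1].
sign(π) = (−1)^{n − #cycles} = (−1)^{27−7} = (−1)^20 = +1.
The Jacobi symbol (22|27) = +1 (Zolotarev) agrees.

+1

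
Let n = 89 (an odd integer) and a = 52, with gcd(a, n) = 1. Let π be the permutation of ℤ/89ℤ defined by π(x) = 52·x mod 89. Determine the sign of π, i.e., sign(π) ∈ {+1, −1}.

-1

Orbit of 88 under x↦52x: [88, 37, 55, 12, 1, 52, 34]… (length divides ord_89(52)).
12 cycles of lengths [8, 8, 8, 8, 8, 8, 8, 8, 8, 8, 8, 1].
Σ(ℓ_i−1) = 89−12 = 77; sign = (−1)^77 = -1.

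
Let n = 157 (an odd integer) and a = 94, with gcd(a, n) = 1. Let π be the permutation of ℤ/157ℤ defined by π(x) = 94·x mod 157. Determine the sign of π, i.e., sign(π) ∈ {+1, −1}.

-1

Trace 135: π^k(135) = [135, 130, 131, 68, 112, 9, 61] for k=0..6.
The orbit structure of x ↦ 94x mod 157: 2 orbits of sizes [156, 1].
2 cycles on 157: each ℓ→(−1)^(ℓ−1), product (−1)^155 = -1.
Zolotarev: (94|157) = -1, matching the cycle-count sign.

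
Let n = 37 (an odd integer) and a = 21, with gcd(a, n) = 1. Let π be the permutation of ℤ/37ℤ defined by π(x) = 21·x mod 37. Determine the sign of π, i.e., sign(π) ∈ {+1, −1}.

Orbit of 21 under x↦21x: [21, 34, 11, 9, 4, 10, 25]… (length divides ord_37(21)).
π_21 has 3 disjoint cycles with lengths [18, 18, 1] on {0,…,36}.
With 3 cycles on 37 points, sign = (−1)^{37−3} = +1.

+1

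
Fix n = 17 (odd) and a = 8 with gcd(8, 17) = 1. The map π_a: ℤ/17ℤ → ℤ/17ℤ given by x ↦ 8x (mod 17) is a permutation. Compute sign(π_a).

Orbit of 2 under x↦8x: [2, 16, 9, 4, 15, 1, 8]… (length divides ord_17(8)).
Cycle type of π: 8×2 + 1; total 3 cycles.
sign(π) = (−1)^{n − #cycles} = (−1)^{17−3} = (−1)^14 = +1.
(8|17)_J = +1 (Zolotarev's lemma cross-check).

+1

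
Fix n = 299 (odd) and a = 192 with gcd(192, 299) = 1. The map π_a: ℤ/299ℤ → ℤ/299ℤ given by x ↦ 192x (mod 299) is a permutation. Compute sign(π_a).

Orbit of 139 under x↦192x: [139, 77, 133, 121, 209, 62, 243]… (length divides ord_299(192)).
Cycle type of π: 66×4 + 11×2 + 6×2 + 1; total 9 cycles.
9 cycles on 299: each ℓ→(−1)^(ℓ−1), product (−1)^290 = +1.

+1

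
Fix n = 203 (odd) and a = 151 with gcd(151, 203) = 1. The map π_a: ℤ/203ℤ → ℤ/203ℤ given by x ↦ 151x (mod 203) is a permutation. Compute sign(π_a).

Start at x=22: 22 → 74 → 9 → 141 → 179 → 30 → 64 → … (one orbit).
Cycle lengths of π_151 on ℤ/203ℤ: [42, 42, 42, 42, 14, 14, 3, 3, 1]; 9 cycles in total.
203 − 9 = 194 transpositions; sign(π) = (−1)^194 = +1.

+1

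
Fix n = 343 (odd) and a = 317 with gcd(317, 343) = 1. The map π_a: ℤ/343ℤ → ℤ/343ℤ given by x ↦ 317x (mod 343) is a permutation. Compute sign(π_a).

Trace 249: π^k(249) = [249, 43, 254, 256, 204, 184, 18] for k=0..6.
Cycle type of π: 147×2 + 21×2 + 3×2 + 1; total 7 cycles.
With 7 cycles on 343 points, sign = (−1)^{343−7} = +1.

+1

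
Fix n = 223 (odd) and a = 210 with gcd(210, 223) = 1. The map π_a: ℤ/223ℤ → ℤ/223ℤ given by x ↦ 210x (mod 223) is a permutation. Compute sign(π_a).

Start at x=169: 169 → 33 → 17 → 2 → 197 → 115 → 66 → … (one orbit).
7 cycles of lengths [37, 37, 37, 37, 37, 37, 1].
223 − 7 = 216 transpositions; sign(π) = (−1)^216 = +1.
Via Zolotarev, sign(π_{210}) = (210|223) = +1.

+1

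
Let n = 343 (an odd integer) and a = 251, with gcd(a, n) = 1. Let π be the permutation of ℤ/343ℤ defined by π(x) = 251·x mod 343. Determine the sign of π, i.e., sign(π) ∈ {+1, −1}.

Trace 155: π^k(155) = [155, 146, 288, 258, 274, 174, 113] for k=0..6.
π_251 has 10 disjoint cycles with lengths [98, 98, 98, 14, 14, 14, 2, 2, 2, 1] on {0,…,342}.
Σ(ℓ_i−1) = 343−10 = 333; sign = (−1)^333 = -1.
The Jacobi symbol (251|343) = -1 (Zolotarev) agrees.

-1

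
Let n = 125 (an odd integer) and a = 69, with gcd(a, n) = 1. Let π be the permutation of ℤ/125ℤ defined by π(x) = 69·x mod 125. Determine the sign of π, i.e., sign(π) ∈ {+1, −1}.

+1

Orbit of 111 under x↦69x: [111, 34, 96, 124, 56, 114, 116]… (length divides ord_125(69)).
7 cycles of lengths [50, 50, 10, 10, 2, 2, 1].
With 7 cycles on 125 points, sign = (−1)^{125−7} = +1.
Via Zolotarev, sign(π_{69}) = (69|125) = +1.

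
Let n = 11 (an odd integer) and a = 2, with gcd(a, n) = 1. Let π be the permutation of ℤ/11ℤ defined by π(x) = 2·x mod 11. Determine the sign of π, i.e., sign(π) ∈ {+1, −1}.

-1

Orbit of 10 under x↦2x: [10, 9, 7, 3, 6, 1, 2]… (length divides ord_11(2)).
Cycle type of π: 10 + 1; total 2 cycles.
Σ(ℓ_i−1) = 11−2 = 9; sign = (−1)^9 = -1.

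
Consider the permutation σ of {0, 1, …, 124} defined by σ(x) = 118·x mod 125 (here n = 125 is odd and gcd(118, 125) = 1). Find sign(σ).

Start at x=118: 118 → 49 → 32 → 26 → 68 → 24 → 82 → … (one orbit).
12 cycles of lengths [20, 20, 20, 20, 20, 4, 4, 4, 4, 4, 4, 1].
Σ(ℓ_i−1) = 125−12 = 113; sign = (−1)^113 = -1.

-1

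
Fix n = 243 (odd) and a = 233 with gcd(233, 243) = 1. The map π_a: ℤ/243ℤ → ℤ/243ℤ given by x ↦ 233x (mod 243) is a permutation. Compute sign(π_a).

-1

Start at x=208: 208 → 107 → 145 → 8 → 163 → 71 → 19 → … (one orbit).
Cycle lengths of π_233 on ℤ/243ℤ: [54, 54, 54, 18, 18, 18, 6, 6, 6, 2, 2, 2, 2, 1]; 14 cycles in total.
Σ(ℓ_i−1) = 243−14 = 229; sign = (−1)^229 = -1.
Zolotarev: (233|243) = -1, matching the cycle-count sign.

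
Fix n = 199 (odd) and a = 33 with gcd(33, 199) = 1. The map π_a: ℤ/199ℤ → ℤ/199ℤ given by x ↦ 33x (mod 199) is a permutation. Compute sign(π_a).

Orbit of 86 under x↦33x: [86, 52, 124, 112, 114, 180, 169]… (length divides ord_199(33)).
Decompose π into cycles: lengths [99, 99, 1] (3 cycles, including the fixed point 0).
With 3 cycles on 199 points, sign = (−1)^{199−3} = +1.

+1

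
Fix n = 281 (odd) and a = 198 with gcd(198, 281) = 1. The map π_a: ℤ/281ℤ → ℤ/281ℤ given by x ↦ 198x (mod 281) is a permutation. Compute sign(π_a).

Trace 132: π^k(132) = [132, 3, 32, 154, 144, 131, 86] for k=0..6.
2 cycles of lengths [280, 1].
Σ(ℓ_i−1) = 281−2 = 279; sign = (−1)^279 = -1.

-1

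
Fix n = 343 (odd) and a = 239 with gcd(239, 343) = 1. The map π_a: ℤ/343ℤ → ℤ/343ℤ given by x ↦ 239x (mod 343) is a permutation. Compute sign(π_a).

+1

Trace 288: π^k(288) = [288, 232, 225, 267, 15, 155, 1] for k=0..6.
Decompose π into cycles: lengths [49, 49, 49, 49, 49, 49, 7, 7, 7, 7, 7, 7, 1, 1, 1, 1, 1, 1, 1] (19 cycles, including the fixed point 0).
Σ(ℓ_i−1) = 343−19 = 324; sign = (−1)^324 = +1.
(239|343)_J = +1 (Zolotarev's lemma cross-check).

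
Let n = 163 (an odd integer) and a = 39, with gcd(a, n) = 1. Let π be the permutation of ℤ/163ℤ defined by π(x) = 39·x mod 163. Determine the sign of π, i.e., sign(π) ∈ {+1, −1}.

+1

Orbit of 143 under x↦39x: [143, 35, 61, 97, 34, 22, 43]… (length divides ord_163(39)).
Decompose π into cycles: lengths [81, 81, 1] (3 cycles, including the fixed point 0).
163 − 3 = 160 transpositions; sign(π) = (−1)^160 = +1.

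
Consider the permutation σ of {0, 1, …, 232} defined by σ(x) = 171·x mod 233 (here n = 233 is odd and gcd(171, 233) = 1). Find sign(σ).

Trace 128: π^k(128) = [128, 219, 169, 7, 32, 113, 217] for k=0..6.
The orbit structure of x ↦ 171x mod 233: 3 orbits of sizes [116, 116, 1].
233 − 3 = 230 transpositions; sign(π) = (−1)^230 = +1.
The Jacobi symbol (171|233) = +1 (Zolotarev) agrees.

+1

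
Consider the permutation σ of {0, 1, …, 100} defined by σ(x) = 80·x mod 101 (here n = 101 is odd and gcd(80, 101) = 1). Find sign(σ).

+1

Orbit of 52 under x↦80x: [52, 19, 5, 97, 84, 54, 78]… (length divides ord_101(80)).
Cycle type of π: 25×4 + 1; total 5 cycles.
With 5 cycles on 101 points, sign = (−1)^{101−5} = +1.
Zolotarev: (80|101) = +1, matching the cycle-count sign.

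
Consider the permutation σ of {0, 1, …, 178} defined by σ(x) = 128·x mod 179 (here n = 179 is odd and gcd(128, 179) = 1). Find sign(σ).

Start at x=66: 66 → 35 → 5 → 103 → 117 → 119 → 17 → … (one orbit).
2 cycles of lengths [178, 1].
n − c = 179 − 2 = 177; sign = (−1)^177 = -1.

-1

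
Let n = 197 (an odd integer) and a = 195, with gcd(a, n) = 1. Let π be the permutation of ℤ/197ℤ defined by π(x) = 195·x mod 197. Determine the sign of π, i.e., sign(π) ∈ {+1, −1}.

-1

Trace 16: π^k(16) = [16, 165, 64, 69, 59, 79, 39] for k=0..6.
Decompose π into cycles: lengths [196, 1] (2 cycles, including the fixed point 0).
2 cycles on 197: each ℓ→(−1)^(ℓ−1), product (−1)^195 = -1.
(195|197)_J = -1 (Zolotarev's lemma cross-check).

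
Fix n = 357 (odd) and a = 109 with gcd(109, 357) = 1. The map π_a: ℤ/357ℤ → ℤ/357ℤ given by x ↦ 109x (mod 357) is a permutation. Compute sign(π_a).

Trace 43: π^k(43) = [43, 46, 16, 316, 172, 184, 64] for k=0..6.
Cycle lengths of π_109 on ℤ/357ℤ: [48, 48, 48, 48, 48, 48, 16, 16, 16, 3, 3, 3, 3, 3, 3, 1, 1, 1]; 18 cycles in total.
sign(π) = (−1)^{n − #cycles} = (−1)^{357−18} = (−1)^339 = -1.

-1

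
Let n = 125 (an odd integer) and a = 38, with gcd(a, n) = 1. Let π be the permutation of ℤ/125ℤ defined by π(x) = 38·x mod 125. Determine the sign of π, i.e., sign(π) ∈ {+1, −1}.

Trace 14: π^k(14) = [14, 32, 91, 83, 29, 102, 1] for k=0..6.
π_38 has 4 disjoint cycles with lengths [100, 20, 4, 1] on {0,…,124}.
n − c = 125 − 4 = 121; sign = (−1)^121 = -1.
Via Zolotarev, sign(π_{38}) = (38|125) = -1.

-1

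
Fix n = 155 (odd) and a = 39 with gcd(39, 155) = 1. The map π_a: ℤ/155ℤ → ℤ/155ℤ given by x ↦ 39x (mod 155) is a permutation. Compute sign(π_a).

Start at x=101: 101 → 64 → 16 → 4 → 1 → 39 → 126 → … (one orbit).
Cycle type of π: 10×12 + 5×6 + 2×2 + 1; total 21 cycles.
With 21 cycles on 155 points, sign = (−1)^{155−21} = +1.
Check: (39/155) = +1 by Zolotarev.

+1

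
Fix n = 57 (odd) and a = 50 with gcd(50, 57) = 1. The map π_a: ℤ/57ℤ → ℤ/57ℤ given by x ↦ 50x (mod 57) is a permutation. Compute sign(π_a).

Start at x=50: 50 → 49 → 56 → 7 → 8 → 1 → 50 (one orbit).
The orbit structure of x ↦ 50x mod 57: 11 orbits of sizes [6, 6, 6, 6, 6, 6, 6, 6, 6, 2, 1].
11 cycles on 57: each ℓ→(−1)^(ℓ−1), product (−1)^46 = +1.

+1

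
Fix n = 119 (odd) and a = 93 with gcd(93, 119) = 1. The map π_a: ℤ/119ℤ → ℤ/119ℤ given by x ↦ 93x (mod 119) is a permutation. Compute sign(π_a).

Trace 9: π^k(9) = [9, 4, 15, 86, 25, 64, 2] for k=0..6.
Decompose π into cycles: lengths [24, 24, 24, 24, 8, 8, 3, 3, 1] (9 cycles, including the fixed point 0).
With 9 cycles on 119 points, sign = (−1)^{119−9} = +1.
The Jacobi symbol (93|119) = +1 (Zolotarev) agrees.

+1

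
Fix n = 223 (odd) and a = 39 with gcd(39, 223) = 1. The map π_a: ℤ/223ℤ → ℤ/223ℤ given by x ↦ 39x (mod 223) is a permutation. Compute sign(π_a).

+1

Start at x=183: 183 → 1 → 39 → 183 (one orbit).
Cycle type of π: 3×74 + 1; total 75 cycles.
n − c = 223 − 75 = 148; sign = (−1)^148 = +1.
The Jacobi symbol (39|223) = +1 (Zolotarev) agrees.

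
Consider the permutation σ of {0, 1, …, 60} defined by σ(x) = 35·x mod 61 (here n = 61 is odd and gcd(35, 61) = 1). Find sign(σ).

Trace 14: π^k(14) = [14, 2, 9, 10, 45, 50, 42] for k=0..6.
Cycle lengths of π_35 on ℤ/61ℤ: [60, 1]; 2 cycles in total.
61 − 2 = 59 transpositions; sign(π) = (−1)^59 = -1.
Check: (35/61) = -1 by Zolotarev.

-1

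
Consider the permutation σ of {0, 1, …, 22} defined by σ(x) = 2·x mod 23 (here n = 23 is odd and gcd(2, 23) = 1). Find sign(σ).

+1

Start at x=2: 2 → 4 → 8 → 16 → 9 → 18 → 13 → … (one orbit).
Cycle type of π: 11×2 + 1; total 3 cycles.
sign(π) = (−1)^{n − #cycles} = (−1)^{23−3} = (−1)^20 = +1.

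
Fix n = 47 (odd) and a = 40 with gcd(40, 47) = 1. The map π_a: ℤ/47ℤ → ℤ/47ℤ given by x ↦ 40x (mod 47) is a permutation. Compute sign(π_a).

Orbit of 38 under x↦40x: [38, 16, 29, 32, 11, 17, 22]… (length divides ord_47(40)).
The orbit structure of x ↦ 40x mod 47: 2 orbits of sizes [46, 1].
sign(π) = (−1)^{n − #cycles} = (−1)^{47−2} = (−1)^45 = -1.
(40|47)_J = -1 (Zolotarev's lemma cross-check).

-1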